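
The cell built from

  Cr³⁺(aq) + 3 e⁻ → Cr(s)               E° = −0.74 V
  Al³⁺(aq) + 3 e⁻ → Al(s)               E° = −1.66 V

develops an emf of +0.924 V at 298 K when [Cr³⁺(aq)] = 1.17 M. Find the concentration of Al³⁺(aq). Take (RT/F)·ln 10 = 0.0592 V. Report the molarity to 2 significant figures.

0.73 M

With Cr³⁺/Cr at the cathode and Al³⁺/Al at the anode, E°cell = −0.74 − (−1.66) = +0.92 V (n = 3).
Rearranging E = E° − (0.0592/n)·log Q gives log Q = 3(+0.92 − (+0.924))/0.0592 = −0.203.
The balanced reaction is Cr³⁺(aq) + Al(s) → Cr(s) + Al³⁺(aq), so Q = [Al³⁺(aq)] / [Cr³⁺(aq)].
Substituting the known concentrations and solving, log [Al³⁺(aq)] = −0.135 and [Al³⁺(aq)] = 0.73 M.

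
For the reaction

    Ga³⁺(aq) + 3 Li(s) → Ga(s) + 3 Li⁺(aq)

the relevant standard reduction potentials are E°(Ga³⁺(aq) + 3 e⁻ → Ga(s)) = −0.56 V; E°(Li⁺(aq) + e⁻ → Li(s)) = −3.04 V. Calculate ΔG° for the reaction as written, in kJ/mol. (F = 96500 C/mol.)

In the reaction as written Ga³⁺(aq) is reduced, so the Ga³⁺/Ga couple is the cathode and Li⁺/Li is the anode.
E°cell = −0.56 − (−3.04) = +2.48 V; balancing electrons gives n = 3.
ΔG° = −nFE°cell = −(3)(96500)(+2.48) J/mol = −718 kJ/mol.

−718 kJ/mol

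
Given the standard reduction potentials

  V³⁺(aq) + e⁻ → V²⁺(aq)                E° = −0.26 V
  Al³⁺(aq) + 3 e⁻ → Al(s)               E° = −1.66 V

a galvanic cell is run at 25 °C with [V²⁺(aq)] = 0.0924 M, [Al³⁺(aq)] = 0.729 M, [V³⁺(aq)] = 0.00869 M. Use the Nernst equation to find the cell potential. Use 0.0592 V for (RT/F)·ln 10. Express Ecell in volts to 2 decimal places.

The V³⁺/V²⁺ couple has the more positive E°, so it is the cathode; Al³⁺/Al is the anode.
E°cell = −0.26 − (−1.66) = +1.40 V, with n = 3 electrons transferred.
The balanced reaction is 3 V³⁺(aq) + Al(s) → 3 V²⁺(aq) + Al³⁺(aq), so Q = ([V²⁺(aq)]^3·[Al³⁺(aq)]) / [V³⁺(aq)]^3 = 876 and log Q = 2.943.
By the Nernst equation, E = +1.40 − (0.0592/3)·(2.943) = +1.34 V.

+1.34 V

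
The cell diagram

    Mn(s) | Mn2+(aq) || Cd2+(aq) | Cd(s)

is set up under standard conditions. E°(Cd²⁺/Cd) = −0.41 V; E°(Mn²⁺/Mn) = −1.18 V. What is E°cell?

+0.77 V

By convention the left-hand electrode in cell notation is the anode (oxidation) and the right-hand electrode is the cathode (reduction).
E°cell = E°(right) − E°(left) = −0.41 − (−1.18) = +0.77 V.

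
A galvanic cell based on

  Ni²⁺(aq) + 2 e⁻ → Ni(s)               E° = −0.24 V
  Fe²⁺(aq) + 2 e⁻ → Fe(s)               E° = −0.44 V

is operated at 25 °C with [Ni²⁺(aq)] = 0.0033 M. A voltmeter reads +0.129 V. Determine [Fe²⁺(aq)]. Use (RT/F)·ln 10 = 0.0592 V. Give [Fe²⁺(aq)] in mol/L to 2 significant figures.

The Ni²⁺/Ni couple has the larger reduction potential, so it is the cathode: E°cell = −0.24 − (−0.44) = +0.20 V and n = 2.
Since E = E° − (0.0592/n)·log Q, log Q = n(E° − E)/0.0592 = 2.399.
For Ni²⁺(aq) + Fe(s) → Ni(s) + Fe²⁺(aq), the reaction quotient is Q = [Fe²⁺(aq)] / [Ni²⁺(aq)].
Solving for the unknown gives log [Fe²⁺(aq)] = −0.082, so [Fe²⁺(aq)] ≈ 0.83 M.

0.83 M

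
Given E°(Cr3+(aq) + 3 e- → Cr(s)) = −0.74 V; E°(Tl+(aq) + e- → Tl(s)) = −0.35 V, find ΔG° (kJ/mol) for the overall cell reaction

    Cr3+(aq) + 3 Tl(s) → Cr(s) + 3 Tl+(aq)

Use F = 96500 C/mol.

+113 kJ/mol

In the reaction as written Cr3+(aq) is reduced, so the Cr³⁺/Cr couple is the cathode and Tl⁺/Tl is the anode.
E°cell = −0.74 − (−0.35) = −0.39 V; balancing electrons gives n = 3.
ΔG° = −nFE°cell = −(3)(96500)(−0.39) J/mol = +113 kJ/mol.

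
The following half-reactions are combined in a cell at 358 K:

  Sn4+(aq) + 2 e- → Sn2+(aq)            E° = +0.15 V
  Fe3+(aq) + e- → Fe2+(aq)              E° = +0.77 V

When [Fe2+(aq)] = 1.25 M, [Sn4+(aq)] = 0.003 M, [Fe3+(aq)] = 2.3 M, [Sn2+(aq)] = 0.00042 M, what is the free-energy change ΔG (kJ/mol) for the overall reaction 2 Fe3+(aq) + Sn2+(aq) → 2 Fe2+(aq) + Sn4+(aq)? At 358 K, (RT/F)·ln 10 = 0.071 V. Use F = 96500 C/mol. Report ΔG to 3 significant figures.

−117 kJ/mol

E°cell = +0.77 − (+0.15) = +0.62 V; the balanced reaction transfers n = 2 electrons.
Q = ([Fe2+(aq)]^2·[Sn4+(aq)]) / ([Fe3+(aq)]^2·[Sn2+(aq)]) = 2.11, so log Q = 0.324 and E = +0.62 − (0.071/2)(0.324) = +0.6085 V.
ΔG = −nFE = −(2)(96500)(+0.6085) J/mol = −117 kJ/mol.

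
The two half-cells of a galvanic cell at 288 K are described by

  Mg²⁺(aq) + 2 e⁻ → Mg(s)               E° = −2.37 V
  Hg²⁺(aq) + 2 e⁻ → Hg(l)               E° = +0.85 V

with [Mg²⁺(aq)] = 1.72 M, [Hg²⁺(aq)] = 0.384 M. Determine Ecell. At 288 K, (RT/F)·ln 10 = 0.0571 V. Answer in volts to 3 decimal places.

Hg²⁺/Hg is reduced (cathode, E° = +0.85 V) and Mg²⁺/Mg is oxidized (anode).
E°cell = E°cat − E°an = +0.85 − (−2.37) = +3.22 V; n = 2.
Balancing gives Hg²⁺(aq) + Mg(s) → Hg(l) + Mg²⁺(aq); hence Q = [Mg²⁺(aq)] / [Hg²⁺(aq)] = 4.48 (log Q = 0.651).
By the Nernst equation, E = +3.22 − (0.0571/2)·(0.651) = +3.201 V.

+3.201 V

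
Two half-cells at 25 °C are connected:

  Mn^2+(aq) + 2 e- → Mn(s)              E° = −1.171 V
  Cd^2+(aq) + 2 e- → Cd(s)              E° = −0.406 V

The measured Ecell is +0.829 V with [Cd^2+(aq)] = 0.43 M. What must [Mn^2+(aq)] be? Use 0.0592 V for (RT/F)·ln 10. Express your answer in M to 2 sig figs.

Cd²⁺/Cd is the cathode (higher E°); E°cell = −0.406 − (−1.171) = +0.765 V with n = 2.
Rearranging E = E° − (0.0592/n)·log Q gives log Q = 2(+0.765 − (+0.829))/0.0592 = −2.162.
The balanced reaction is Cd^2+(aq) + Mn(s) → Cd(s) + Mn^2+(aq), so Q = [Mn^2+(aq)] / [Cd^2+(aq)].
Solving for the unknown gives log [Mn^2+(aq)] = −2.529, so [Mn^2+(aq)] ≈ 0.0030 M.

0.0030 M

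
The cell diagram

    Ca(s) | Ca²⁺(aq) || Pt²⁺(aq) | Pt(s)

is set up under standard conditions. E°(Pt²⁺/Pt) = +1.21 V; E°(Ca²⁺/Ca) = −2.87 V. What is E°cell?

+4.08 V

By convention the left-hand electrode in cell notation is the anode (oxidation) and the right-hand electrode is the cathode (reduction).
E°cell = E°(right) − E°(left) = +1.21 − (−2.87) = +4.08 V.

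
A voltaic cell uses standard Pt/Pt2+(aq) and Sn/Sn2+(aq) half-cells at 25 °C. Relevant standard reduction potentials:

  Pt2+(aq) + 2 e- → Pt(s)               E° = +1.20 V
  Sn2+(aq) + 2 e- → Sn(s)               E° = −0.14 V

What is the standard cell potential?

+1.34 V

Of the two couples in this cell, the one with the more positive reduction potential is reduced at the cathode: here that is Pt²⁺/Pt (+1.20 V); Sn²⁺/Sn (−0.14 V) is the anode.
E°cell = E°(cathode) − E°(anode) = +1.20 − (−0.14) = +1.34 V.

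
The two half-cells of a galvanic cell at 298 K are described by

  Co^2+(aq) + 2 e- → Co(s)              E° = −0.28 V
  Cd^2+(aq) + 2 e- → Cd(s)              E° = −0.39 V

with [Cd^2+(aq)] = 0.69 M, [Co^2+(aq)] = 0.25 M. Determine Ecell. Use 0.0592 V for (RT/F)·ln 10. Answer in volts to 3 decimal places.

Since E°(Co²⁺/Co) > E°(Cd²⁺/Cd), Co²⁺/Co serves as the cathode.
E°cell = E°cat − E°an = −0.28 − (−0.39) = +0.11 V; n = 2.
The balanced reaction is Co^2+(aq) + Cd(s) → Co(s) + Cd^2+(aq), so Q = [Cd^2+(aq)] / [Co^2+(aq)] = 2.76 and log Q = 0.441.
Applying E = E° − (RT ln10/nF)·log Q gives +0.11 − (0.0592/2)(0.441) = +0.097 V.

+0.097 V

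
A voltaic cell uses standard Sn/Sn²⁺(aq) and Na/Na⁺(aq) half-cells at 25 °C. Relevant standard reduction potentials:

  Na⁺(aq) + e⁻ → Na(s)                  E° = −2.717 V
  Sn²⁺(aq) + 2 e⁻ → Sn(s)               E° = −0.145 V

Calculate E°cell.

The Sn²⁺/Sn couple has the higher E°, so Sn ion is reduced (cathode) and Na is oxidized (anode).
E°cell = E°(cathode) − E°(anode) = −0.145 − (−2.717) = +2.572 V.

+2.572 V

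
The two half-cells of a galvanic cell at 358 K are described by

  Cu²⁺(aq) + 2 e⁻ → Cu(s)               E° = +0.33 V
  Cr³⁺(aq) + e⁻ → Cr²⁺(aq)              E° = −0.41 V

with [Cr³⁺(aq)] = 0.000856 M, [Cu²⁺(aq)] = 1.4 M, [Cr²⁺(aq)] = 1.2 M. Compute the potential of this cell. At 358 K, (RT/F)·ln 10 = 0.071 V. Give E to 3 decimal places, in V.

+0.969 V

Cu²⁺/Cu is reduced (cathode, E° = +0.33 V) and Cr³⁺/Cr²⁺ is oxidized (anode).
E°cell = +0.33 − (−0.41) = +0.74 V, with n = 2 electrons transferred.
Balancing gives Cu²⁺(aq) + 2 Cr²⁺(aq) → Cu(s) + 2 Cr³⁺(aq); hence Q = [Cr³⁺(aq)]^2 / ([Cu²⁺(aq)]·[Cr²⁺(aq)]^2) = 3.63×10^−7 (log Q = −6.440).
E = E° − (0.071/n)·log Q = +0.74 − (0.071/2)(−6.440) = +0.969 V.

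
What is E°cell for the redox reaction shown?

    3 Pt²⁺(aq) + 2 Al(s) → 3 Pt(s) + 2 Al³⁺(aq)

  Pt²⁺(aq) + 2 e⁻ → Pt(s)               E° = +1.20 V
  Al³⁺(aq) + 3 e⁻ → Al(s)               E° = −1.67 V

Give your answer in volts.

+2.87 V

Pt²⁺(aq) gains electrons, so the Pt²⁺/Pt couple is the cathode; the Al³⁺/Al couple is the anode.
E°cell = E°(cathode) − E°(anode) = +1.20 − (−1.67) = +2.87 V.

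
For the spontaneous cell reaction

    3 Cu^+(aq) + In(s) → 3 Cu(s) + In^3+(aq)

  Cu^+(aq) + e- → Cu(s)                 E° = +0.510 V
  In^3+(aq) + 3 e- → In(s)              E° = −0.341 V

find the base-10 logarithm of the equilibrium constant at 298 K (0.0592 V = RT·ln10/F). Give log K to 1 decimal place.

The Cu⁺/Cu couple is reduced (cathode); E°cell = +0.510 − (−0.341) = +0.851 V with n = 3.
At equilibrium E = 0, so log K = nE°cell / 0.0592 = (3)(+0.851) / 0.0592 = 43.1.

log K = 43.1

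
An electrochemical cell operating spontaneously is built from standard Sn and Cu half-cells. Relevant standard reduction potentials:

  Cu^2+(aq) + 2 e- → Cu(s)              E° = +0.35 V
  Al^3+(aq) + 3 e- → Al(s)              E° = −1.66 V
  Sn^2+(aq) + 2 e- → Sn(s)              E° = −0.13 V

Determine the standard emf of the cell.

The Cu²⁺/Cu couple has the higher E°, so Cu ion is reduced (cathode) and Sn is oxidized (anode).
E°cell = E°(cathode) − E°(anode) = +0.35 − (−0.13) = +0.48 V.

+0.48 V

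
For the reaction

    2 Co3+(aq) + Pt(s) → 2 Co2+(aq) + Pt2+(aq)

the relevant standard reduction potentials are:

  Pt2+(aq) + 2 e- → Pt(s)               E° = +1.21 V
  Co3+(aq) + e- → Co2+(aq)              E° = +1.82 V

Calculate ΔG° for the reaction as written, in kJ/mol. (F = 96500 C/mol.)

In the reaction as written Co3+(aq) is reduced, so the Co³⁺/Co²⁺ couple is the cathode and Pt²⁺/Pt is the anode.
E°cell = +1.82 − (+1.21) = +0.61 V; balancing electrons gives n = 2.
ΔG° = −nFE°cell = −(2)(96500)(+0.61) J/mol = −118 kJ/mol.

−118 kJ/mol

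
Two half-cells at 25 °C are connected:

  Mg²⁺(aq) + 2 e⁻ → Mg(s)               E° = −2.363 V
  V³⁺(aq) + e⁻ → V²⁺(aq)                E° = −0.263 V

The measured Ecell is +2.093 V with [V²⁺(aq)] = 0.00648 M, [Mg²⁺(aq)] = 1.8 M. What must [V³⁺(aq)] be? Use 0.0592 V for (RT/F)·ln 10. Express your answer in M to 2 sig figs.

0.0066 M

V³⁺/V²⁺ is the cathode (higher E°); E°cell = −0.263 − (−2.363) = +2.100 V with n = 2.
Rearranging E = E° − (0.0592/n)·log Q gives log Q = 2(+2.100 − (+2.093))/0.0592 = 0.236.
Balancing electrons gives 2 V³⁺(aq) + Mg(s) → 2 V²⁺(aq) + Mg²⁺(aq); thus Q = ([V²⁺(aq)]^2·[Mg²⁺(aq)]) / [V³⁺(aq)]^2.
Solving for the unknown gives log [V³⁺(aq)] = −2.179, so [V³⁺(aq)] ≈ 0.0066 M.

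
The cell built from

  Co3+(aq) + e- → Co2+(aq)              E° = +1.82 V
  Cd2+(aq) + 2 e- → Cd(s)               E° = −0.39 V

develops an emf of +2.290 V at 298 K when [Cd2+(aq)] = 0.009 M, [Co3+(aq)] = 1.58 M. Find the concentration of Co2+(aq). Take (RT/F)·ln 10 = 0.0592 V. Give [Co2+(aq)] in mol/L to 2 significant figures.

0.74 M

The Co³⁺/Co²⁺ couple has the larger reduction potential, so it is the cathode: E°cell = +1.82 − (−0.39) = +2.21 V and n = 2.
From the Nernst equation, log Q = n(E° − E)/0.0592 = 2·(+2.21 − (+2.290))/0.0592 = −2.703.
For 2 Co3+(aq) + Cd(s) → 2 Co2+(aq) + Cd2+(aq), the reaction quotient is Q = ([Co2+(aq)]^2·[Cd2+(aq)]) / [Co3+(aq)]^2.
Isolating [Co2+(aq)] in Q = 10^{−2.703} yields log [Co2+(aq)] = −0.130, i.e. 0.74 M.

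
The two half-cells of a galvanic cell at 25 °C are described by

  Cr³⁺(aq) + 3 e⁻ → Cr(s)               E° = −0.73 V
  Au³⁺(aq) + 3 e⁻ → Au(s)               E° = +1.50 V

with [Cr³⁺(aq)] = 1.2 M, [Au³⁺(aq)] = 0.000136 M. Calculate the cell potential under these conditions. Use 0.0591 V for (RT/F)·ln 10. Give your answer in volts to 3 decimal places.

+2.152 V

The Au³⁺/Au couple has the more positive E°, so it is the cathode; Cr³⁺/Cr is the anode.
E°cell = +1.50 − (−0.73) = +2.23 V, with n = 3 electrons transferred.
Balancing gives Au³⁺(aq) + Cr(s) → Au(s) + Cr³⁺(aq); hence Q = [Cr³⁺(aq)] / [Au³⁺(aq)] = 8.82×10^3 (log Q = 3.946).
By the Nernst equation, E = +2.23 − (0.0591/3)·(3.946) = +2.152 V.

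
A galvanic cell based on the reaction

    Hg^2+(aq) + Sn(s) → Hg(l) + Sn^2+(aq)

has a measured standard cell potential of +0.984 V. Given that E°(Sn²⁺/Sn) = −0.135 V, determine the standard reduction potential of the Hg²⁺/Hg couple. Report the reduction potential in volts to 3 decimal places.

In the reaction as written the Hg²⁺/Hg couple is reduced (cathode) and Sn²⁺/Sn is oxidized (anode), so E°cell = E°(Hg²⁺/Hg) − E°(Sn²⁺/Sn).
E°(Hg²⁺/Hg) = E°cell + E°(anode) = +0.984 + (−0.135) = +0.849 V.

+0.849 V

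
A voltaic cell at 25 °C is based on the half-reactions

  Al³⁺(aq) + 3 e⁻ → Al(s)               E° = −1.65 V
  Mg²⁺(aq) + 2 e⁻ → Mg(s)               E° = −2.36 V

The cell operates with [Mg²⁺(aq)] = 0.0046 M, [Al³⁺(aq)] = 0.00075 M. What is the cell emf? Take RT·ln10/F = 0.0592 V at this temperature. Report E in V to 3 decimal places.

+0.718 V

The Al³⁺/Al couple has the more positive E°, so it is the cathode; Mg²⁺/Mg is the anode.
E°cell = −1.65 − (−2.36) = +0.71 V, with n = 6 electrons transferred.
For the overall reaction 2 Al³⁺(aq) + 3 Mg(s) → 2 Al(s) + 3 Mg²⁺(aq), Q = [Mg²⁺(aq)]^3 / [Al³⁺(aq)]^2 = 0.173, giving log Q = −0.762.
E = E° − (0.0592/n)·log Q = +0.71 − (0.0592/6)(−0.762) = +0.718 V.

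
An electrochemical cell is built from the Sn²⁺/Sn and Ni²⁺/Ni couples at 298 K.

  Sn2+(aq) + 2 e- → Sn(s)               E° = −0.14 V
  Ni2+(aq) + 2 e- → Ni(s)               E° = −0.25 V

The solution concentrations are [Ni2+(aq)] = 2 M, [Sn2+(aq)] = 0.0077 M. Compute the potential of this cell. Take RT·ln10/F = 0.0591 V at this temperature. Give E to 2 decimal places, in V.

+0.04 V

Since E°(Sn²⁺/Sn) > E°(Ni²⁺/Ni), Sn²⁺/Sn serves as the cathode.
E°cell = E°cat − E°an = −0.14 − (−0.25) = +0.11 V; n = 2.
The balanced reaction is Sn2+(aq) + Ni(s) → Sn(s) + Ni2+(aq), so Q = [Ni2+(aq)] / [Sn2+(aq)] = 260 and log Q = 2.415.
By the Nernst equation, E = +0.11 − (0.0591/2)·(2.415) = +0.04 V.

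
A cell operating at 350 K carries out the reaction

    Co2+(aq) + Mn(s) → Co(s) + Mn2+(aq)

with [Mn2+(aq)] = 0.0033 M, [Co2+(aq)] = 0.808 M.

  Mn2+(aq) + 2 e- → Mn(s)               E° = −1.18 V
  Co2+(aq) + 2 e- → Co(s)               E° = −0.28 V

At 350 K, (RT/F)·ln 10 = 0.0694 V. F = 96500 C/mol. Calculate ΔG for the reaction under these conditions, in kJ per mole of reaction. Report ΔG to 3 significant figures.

With Co²⁺/Co reduced at the cathode, E°cell = −0.28 − (−1.18) = +0.90 V and n = 2.
Q = [Mn2+(aq)] / [Co2+(aq)] = 0.00408, so log Q = −2.389 and E = +0.90 − (0.0694/2)(−2.389) = +0.9829 V.
Finally ΔG = −nFE = −(2)(96500 C/mol)(+0.9829 V) = −190 kJ/mol.

−190 kJ/mol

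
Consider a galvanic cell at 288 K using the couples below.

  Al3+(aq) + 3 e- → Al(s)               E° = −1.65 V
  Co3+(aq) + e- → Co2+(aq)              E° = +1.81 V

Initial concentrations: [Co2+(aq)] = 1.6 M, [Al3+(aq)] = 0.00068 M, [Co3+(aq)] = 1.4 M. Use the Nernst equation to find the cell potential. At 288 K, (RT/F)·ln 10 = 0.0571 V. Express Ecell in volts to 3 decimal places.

Since E°(Co³⁺/Co²⁺) > E°(Al³⁺/Al), Co³⁺/Co²⁺ serves as the cathode.
E°cell = E°cat − E°an = +1.81 − (−1.65) = +3.46 V; n = 3.
The balanced reaction is 3 Co3+(aq) + Al(s) → 3 Co2+(aq) + Al3+(aq), so Q = ([Co2+(aq)]^3·[Al3+(aq)]) / [Co3+(aq)]^3 = 0.00102 and log Q = −2.994.
By the Nernst equation, E = +3.46 − (0.0571/3)·(−2.994) = +3.517 V.

+3.517 V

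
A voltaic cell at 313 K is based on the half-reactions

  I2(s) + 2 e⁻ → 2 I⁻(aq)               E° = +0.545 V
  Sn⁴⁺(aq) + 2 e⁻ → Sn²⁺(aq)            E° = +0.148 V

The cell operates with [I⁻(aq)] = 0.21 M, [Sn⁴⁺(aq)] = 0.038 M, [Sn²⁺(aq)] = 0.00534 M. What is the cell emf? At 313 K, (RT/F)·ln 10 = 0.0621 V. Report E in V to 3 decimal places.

+0.413 V

I₂/I⁻ is reduced (cathode, E° = +0.545 V) and Sn⁴⁺/Sn²⁺ is oxidized (anode).
E°cell = +0.545 − (+0.148) = +0.397 V, with n = 2 electrons transferred.
Balancing gives I2(s) + Sn²⁺(aq) → 2 I⁻(aq) + Sn⁴⁺(aq); hence Q = ([I⁻(aq)]^2·[Sn⁴⁺(aq)]) / [Sn²⁺(aq)] = 0.314 (log Q = −0.503).
E = E° − (0.0621/n)·log Q = +0.397 − (0.0621/2)(−0.503) = +0.413 V.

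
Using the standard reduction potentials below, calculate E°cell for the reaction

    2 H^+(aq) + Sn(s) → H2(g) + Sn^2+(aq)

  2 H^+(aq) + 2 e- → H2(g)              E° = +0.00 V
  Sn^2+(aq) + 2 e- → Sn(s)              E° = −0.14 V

+0.14 V

H^+(aq) gains electrons, so the 2H⁺/H₂ couple is the cathode; the Sn²⁺/Sn couple is the anode.
E°cell = E°(cathode) − E°(anode) = +0.00 − (−0.14) = +0.14 V.
The positive value indicates the reaction is spontaneous as written.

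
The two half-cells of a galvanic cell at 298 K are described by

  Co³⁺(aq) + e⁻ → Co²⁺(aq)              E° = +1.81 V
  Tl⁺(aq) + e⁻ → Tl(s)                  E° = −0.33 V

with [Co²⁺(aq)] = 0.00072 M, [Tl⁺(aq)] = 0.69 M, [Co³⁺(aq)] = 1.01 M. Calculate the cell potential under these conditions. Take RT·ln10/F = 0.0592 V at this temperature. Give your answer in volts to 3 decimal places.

The Co³⁺/Co²⁺ couple has the more positive E°, so it is the cathode; Tl⁺/Tl is the anode.
The standard potential is +1.81 − (−0.33) = +2.14 V and the balanced reaction transfers n = 1 electron.
Balancing gives Co³⁺(aq) + Tl(s) → Co²⁺(aq) + Tl⁺(aq); hence Q = ([Co²⁺(aq)]·[Tl⁺(aq)]) / [Co³⁺(aq)] = 0.000492 (log Q = −3.308).
E = E° − (0.0592/n)·log Q = +2.14 − (0.0592/1)(−3.308) = +2.336 V.

+2.336 V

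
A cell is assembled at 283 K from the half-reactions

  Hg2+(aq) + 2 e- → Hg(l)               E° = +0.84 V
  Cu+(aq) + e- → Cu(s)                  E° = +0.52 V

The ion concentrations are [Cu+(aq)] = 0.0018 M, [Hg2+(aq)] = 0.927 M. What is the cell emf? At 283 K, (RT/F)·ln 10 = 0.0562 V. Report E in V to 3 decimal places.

Since E°(Hg²⁺/Hg) > E°(Cu⁺/Cu), Hg²⁺/Hg serves as the cathode.
E°cell = E°cat − E°an = +0.84 − (+0.52) = +0.32 V; n = 2.
Balancing gives Hg2+(aq) + 2 Cu(s) → Hg(l) + 2 Cu+(aq); hence Q = [Cu+(aq)]^2 / [Hg2+(aq)] = 3.5×10^−6 (log Q = −5.457).
By the Nernst equation, E = +0.32 − (0.0562/2)·(−5.457) = +0.473 V.

+0.473 V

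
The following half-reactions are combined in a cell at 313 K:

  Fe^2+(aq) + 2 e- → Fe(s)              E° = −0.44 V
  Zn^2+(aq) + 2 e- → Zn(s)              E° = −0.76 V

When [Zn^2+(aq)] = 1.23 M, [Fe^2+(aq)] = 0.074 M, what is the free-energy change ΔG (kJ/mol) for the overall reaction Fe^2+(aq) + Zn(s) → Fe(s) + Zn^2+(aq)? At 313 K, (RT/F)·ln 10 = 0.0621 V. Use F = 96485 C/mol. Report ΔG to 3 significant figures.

With Fe²⁺/Fe reduced at the cathode, E°cell = −0.44 − (−0.76) = +0.32 V and n = 2.
Here Q = [Zn^2+(aq)] / [Fe^2+(aq)] = 16.6 (log Q = 1.221), giving E = +0.32 − (0.0621/2)·(1.221) = +0.2821 V.
ΔG = −nFE = −(2)(96485)(+0.2821) J/mol = −54.4 kJ/mol.

−54.4 kJ/mol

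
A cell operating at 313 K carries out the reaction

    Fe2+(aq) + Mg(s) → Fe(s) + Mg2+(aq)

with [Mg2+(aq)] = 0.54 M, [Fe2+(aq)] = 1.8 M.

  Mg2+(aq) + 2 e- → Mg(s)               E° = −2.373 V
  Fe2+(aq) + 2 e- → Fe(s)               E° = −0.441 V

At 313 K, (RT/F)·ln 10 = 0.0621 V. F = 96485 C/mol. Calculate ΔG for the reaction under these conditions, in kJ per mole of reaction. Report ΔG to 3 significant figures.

With Fe²⁺/Fe reduced at the cathode, E°cell = −0.441 − (−2.373) = +1.932 V and n = 2.
Q = [Mg2+(aq)] / [Fe2+(aq)] = 0.3, so log Q = −0.523 and E = +1.932 − (0.0621/2)(−0.523) = +1.9482 V.
Then ΔG = −nFE = −2 × 96485 × +1.9482 J/mol = −376 kJ/mol.

−376 kJ/mol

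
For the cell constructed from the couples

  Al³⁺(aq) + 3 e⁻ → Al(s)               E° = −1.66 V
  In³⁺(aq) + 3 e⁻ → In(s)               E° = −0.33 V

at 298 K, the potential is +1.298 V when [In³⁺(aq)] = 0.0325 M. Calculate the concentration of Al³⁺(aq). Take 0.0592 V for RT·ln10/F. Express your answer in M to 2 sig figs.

1.4 M

The In³⁺/In couple has the larger reduction potential, so it is the cathode: E°cell = −0.33 − (−1.66) = +1.33 V and n = 3.
From the Nernst equation, log Q = n(E° − E)/0.0592 = 3·(+1.33 − (+1.298))/0.0592 = 1.622.
Balancing electrons gives In³⁺(aq) + Al(s) → In(s) + Al³⁺(aq); thus Q = [Al³⁺(aq)] / [In³⁺(aq)].
Solving for the unknown gives log [Al³⁺(aq)] = 0.134, so [Al³⁺(aq)] ≈ 1.4 M.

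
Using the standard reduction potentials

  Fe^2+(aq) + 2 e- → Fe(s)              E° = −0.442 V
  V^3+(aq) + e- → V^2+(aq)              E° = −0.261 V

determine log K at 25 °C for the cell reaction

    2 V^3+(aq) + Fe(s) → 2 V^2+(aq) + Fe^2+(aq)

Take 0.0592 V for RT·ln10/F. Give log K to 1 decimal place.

The V³⁺/V²⁺ couple is reduced (cathode); E°cell = −0.261 − (−0.442) = +0.181 V with n = 2.
At equilibrium E = 0, so log K = nE°cell / 0.0592 = (2)(+0.181) / 0.0592 = 6.1.

log K = 6.1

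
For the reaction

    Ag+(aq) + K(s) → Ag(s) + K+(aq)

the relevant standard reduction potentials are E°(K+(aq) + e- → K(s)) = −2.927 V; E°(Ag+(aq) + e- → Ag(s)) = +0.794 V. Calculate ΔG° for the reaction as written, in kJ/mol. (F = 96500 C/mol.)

In the reaction as written Ag+(aq) is reduced, so the Ag⁺/Ag couple is the cathode and K⁺/K is the anode.
E°cell = +0.794 − (−2.927) = +3.721 V; balancing electrons gives n = 1.
ΔG° = −nFE°cell = −(1)(96500)(+3.721) J/mol = −359 kJ/mol.

−359 kJ/mol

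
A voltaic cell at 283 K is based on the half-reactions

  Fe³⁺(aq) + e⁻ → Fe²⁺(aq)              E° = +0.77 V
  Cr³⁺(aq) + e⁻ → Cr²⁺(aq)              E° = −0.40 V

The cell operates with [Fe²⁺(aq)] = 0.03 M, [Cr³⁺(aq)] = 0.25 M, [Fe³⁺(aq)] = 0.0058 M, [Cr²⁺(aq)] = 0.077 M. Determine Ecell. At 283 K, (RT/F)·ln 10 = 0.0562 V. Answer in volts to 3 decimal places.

The Fe³⁺/Fe²⁺ couple has the more positive E°, so it is the cathode; Cr³⁺/Cr²⁺ is the anode.
E°cell = +0.77 − (−0.40) = +1.17 V, with n = 1 electron transferred.
Balancing gives Fe³⁺(aq) + Cr²⁺(aq) → Fe²⁺(aq) + Cr³⁺(aq); hence Q = ([Fe²⁺(aq)]·[Cr³⁺(aq)]) / ([Fe³⁺(aq)]·[Cr²⁺(aq)]) = 16.8 (log Q = 1.225).
Applying E = E° − (RT ln10/nF)·log Q gives +1.17 − (0.0562/1)(1.225) = +1.101 V.

+1.101 V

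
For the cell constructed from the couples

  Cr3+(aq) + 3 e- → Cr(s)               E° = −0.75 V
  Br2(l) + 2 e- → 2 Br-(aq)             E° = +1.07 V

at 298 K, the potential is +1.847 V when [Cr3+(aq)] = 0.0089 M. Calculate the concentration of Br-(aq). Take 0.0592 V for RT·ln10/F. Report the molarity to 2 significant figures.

1.7 M

The Br₂/Br⁻ couple has the larger reduction potential, so it is the cathode: E°cell = +1.07 − (−0.75) = +1.82 V and n = 6.
From the Nernst equation, log Q = n(E° − E)/0.0592 = 6·(+1.82 − (+1.847))/0.0592 = −2.736.
The balanced reaction is 3 Br2(l) + 2 Cr(s) → 6 Br-(aq) + 2 Cr3+(aq), so Q = [Br-(aq)]^6·[Cr3+(aq)]^2.
Solving for the unknown gives log [Br-(aq)] = 0.228, so [Br-(aq)] ≈ 1.7 M.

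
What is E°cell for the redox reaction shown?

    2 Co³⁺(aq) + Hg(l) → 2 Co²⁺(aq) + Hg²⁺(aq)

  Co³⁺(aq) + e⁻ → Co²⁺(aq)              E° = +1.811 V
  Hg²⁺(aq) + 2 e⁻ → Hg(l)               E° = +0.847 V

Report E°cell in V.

Co³⁺(aq) gains electrons, so the Co³⁺/Co²⁺ couple is the cathode; the Hg²⁺/Hg couple is the anode.
E°cell = E°(cathode) − E°(anode) = +1.811 − (+0.847) = +0.964 V.
The positive value indicates the reaction is spontaneous as written.

+0.964 V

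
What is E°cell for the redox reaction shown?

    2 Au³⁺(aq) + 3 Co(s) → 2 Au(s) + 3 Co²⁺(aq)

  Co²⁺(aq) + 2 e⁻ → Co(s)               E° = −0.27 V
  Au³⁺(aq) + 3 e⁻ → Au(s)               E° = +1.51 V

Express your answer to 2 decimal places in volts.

+1.78 V

In the reaction as written, Au³⁺(aq) is reduced (cathode) and Co²⁺(aq) is produced by oxidation at the anode.
E°cell = E°(cathode) − E°(anode) = +1.51 − (−0.27) = +1.78 V.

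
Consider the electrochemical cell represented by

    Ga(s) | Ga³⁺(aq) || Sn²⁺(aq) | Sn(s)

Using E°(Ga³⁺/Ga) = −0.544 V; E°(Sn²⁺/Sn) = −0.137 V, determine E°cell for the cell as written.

By convention the left-hand electrode in cell notation is the anode (oxidation) and the right-hand electrode is the cathode (reduction).
E°cell = E°(right) − E°(left) = −0.137 − (−0.544) = +0.407 V.

+0.407 V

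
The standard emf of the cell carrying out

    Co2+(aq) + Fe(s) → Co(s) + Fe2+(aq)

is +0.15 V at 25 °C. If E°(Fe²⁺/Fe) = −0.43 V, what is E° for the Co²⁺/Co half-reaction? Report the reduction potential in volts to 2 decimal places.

In the reaction as written the Co²⁺/Co couple is reduced (cathode) and Fe²⁺/Fe is oxidized (anode), so E°cell = E°(Co²⁺/Co) − E°(Fe²⁺/Fe).
E°(Co²⁺/Co) = E°cell + E°(anode) = +0.15 + (−0.43) = −0.28 V.

−0.28 V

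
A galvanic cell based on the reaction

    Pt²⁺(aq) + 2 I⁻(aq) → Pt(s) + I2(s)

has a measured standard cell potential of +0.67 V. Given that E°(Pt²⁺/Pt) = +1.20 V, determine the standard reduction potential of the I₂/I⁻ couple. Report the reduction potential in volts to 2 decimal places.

In the reaction as written the Pt²⁺/Pt couple is reduced (cathode) and I₂/I⁻ is oxidized (anode), so E°cell = E°(Pt²⁺/Pt) − E°(I₂/I⁻).
E°(I₂/I⁻) = E°(cathode) − E°cell = +1.20 − (+0.67) = +0.53 V.

+0.53 V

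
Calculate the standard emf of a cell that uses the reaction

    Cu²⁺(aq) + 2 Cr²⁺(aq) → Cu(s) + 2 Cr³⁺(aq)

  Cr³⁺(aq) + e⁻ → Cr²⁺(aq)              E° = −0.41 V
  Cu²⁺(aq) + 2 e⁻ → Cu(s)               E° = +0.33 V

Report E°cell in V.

+0.74 V

Cu²⁺(aq) gains electrons, so the Cu²⁺/Cu couple is the cathode; the Cr³⁺/Cr²⁺ couple is the anode.
E°cell = E°(cathode) − E°(anode) = +0.33 − (−0.41) = +0.74 V.
The positive value indicates the reaction is spontaneous as written.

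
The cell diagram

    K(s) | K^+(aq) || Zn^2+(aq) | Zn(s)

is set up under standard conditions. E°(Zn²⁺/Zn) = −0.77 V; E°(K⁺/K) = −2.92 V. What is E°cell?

By convention the left-hand electrode in cell notation is the anode (oxidation) and the right-hand electrode is the cathode (reduction).
E°cell = E°(right) − E°(left) = −0.77 − (−2.92) = +2.15 V.

+2.15 V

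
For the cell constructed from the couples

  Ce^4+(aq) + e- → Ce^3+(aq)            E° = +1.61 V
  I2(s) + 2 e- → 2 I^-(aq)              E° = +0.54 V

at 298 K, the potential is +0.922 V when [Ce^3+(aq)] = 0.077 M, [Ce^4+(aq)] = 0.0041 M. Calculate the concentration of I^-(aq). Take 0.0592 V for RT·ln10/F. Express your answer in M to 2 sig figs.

Ce⁴⁺/Ce³⁺ is the cathode (higher E°); E°cell = +1.61 − (+0.54) = +1.07 V with n = 2.
Since E = E° − (0.0592/n)·log Q, log Q = n(E° − E)/0.0592 = 5.000.
For 2 Ce^4+(aq) + 2 I^-(aq) → 2 Ce^3+(aq) + I2(s), the reaction quotient is Q = [Ce^3+(aq)]^2 / ([Ce^4+(aq)]^2·[I^-(aq)]^2).
Isolating [I^-(aq)] in Q = 10^{5.000} yields log [I^-(aq)] = −1.226, i.e. 0.059 M.

0.059 M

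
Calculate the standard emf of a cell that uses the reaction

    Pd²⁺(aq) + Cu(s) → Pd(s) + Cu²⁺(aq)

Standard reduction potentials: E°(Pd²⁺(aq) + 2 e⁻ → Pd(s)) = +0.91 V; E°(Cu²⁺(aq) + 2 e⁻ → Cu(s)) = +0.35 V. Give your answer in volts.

+0.56 V

In the reaction as written, Pd²⁺(aq) is reduced (cathode) and Cu²⁺(aq) is produced by oxidation at the anode.
E°cell = E°(cathode) − E°(anode) = +0.91 − (+0.35) = +0.56 V.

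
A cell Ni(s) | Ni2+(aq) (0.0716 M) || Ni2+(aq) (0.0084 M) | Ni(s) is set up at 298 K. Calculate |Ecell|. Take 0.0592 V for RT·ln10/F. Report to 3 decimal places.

For a concentration cell E°cell = 0, since both electrodes use the same couple.
The compartment with the higher Ni2+(aq) concentration (0.0716 M) acts as the cathode; ions are reduced there and produced at the dilute (0.0084 M) anode.
With n = 2, Ecell = −(0.0592/2)·log([dilute]/[conc]) = −(0.0592/2)·log(0.0084/0.0716) = +0.028 V.

0.028 V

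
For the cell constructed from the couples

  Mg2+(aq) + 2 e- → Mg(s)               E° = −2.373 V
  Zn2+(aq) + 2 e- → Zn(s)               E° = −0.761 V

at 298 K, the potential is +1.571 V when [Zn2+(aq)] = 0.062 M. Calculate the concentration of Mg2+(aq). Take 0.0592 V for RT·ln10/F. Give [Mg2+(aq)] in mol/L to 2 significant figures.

Zn²⁺/Zn is the cathode (higher E°); E°cell = −0.761 − (−2.373) = +1.612 V with n = 2.
Rearranging E = E° − (0.0592/n)·log Q gives log Q = 2(+1.612 − (+1.571))/0.0592 = 1.385.
Balancing electrons gives Zn2+(aq) + Mg(s) → Zn(s) + Mg2+(aq); thus Q = [Mg2+(aq)] / [Zn2+(aq)].
Isolating [Mg2+(aq)] in Q = 10^{1.385} yields log [Mg2+(aq)] = 0.177, i.e. 1.5 M.

1.5 M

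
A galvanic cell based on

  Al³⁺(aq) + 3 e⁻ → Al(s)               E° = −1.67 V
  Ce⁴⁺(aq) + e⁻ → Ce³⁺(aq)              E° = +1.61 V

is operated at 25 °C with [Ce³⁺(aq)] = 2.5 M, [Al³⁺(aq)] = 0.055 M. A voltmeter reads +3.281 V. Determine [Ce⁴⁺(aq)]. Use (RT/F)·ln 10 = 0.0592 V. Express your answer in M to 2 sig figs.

0.99 M

The Ce⁴⁺/Ce³⁺ couple has the larger reduction potential, so it is the cathode: E°cell = +1.61 − (−1.67) = +3.28 V and n = 3.
From the Nernst equation, log Q = n(E° − E)/0.0592 = 3·(+3.28 − (+3.281))/0.0592 = −0.051.
The balanced reaction is 3 Ce⁴⁺(aq) + Al(s) → 3 Ce³⁺(aq) + Al³⁺(aq), so Q = ([Ce³⁺(aq)]^3·[Al³⁺(aq)]) / [Ce⁴⁺(aq)]^3.
Isolating [Ce⁴⁺(aq)] in Q = 10^{−0.051} yields log [Ce⁴⁺(aq)] = −0.005, i.e. 0.99 M.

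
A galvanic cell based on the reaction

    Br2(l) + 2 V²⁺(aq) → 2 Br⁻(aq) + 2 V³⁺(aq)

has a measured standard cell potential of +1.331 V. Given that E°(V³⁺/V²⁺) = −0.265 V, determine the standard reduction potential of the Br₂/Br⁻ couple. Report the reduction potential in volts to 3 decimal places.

+1.066 V

In the reaction as written the Br₂/Br⁻ couple is reduced (cathode) and V³⁺/V²⁺ is oxidized (anode), so E°cell = E°(Br₂/Br⁻) − E°(V³⁺/V²⁺).
E°(Br₂/Br⁻) = E°cell + E°(anode) = +1.331 + (−0.265) = +1.066 V.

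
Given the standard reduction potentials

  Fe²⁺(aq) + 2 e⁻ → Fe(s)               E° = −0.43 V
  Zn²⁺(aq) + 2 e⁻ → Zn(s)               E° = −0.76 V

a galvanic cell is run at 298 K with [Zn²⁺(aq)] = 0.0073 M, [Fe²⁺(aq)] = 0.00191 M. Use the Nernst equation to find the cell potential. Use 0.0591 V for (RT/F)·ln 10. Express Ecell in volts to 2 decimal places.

+0.31 V

The Fe²⁺/Fe couple has the more positive E°, so it is the cathode; Zn²⁺/Zn is the anode.
The standard potential is −0.43 − (−0.76) = +0.33 V and the balanced reaction transfers n = 2 electrons.
The balanced reaction is Fe²⁺(aq) + Zn(s) → Fe(s) + Zn²⁺(aq), so Q = [Zn²⁺(aq)] / [Fe²⁺(aq)] = 3.82 and log Q = 0.582.
By the Nernst equation, E = +0.33 − (0.0591/2)·(0.582) = +0.31 V.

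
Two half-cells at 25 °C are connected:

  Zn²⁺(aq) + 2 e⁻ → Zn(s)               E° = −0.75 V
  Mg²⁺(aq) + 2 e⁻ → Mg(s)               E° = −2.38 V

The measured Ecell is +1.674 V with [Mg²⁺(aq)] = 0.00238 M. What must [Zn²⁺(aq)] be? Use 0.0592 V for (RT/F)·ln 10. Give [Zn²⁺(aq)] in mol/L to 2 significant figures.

0.073 M

The Zn²⁺/Zn couple has the larger reduction potential, so it is the cathode: E°cell = −0.75 − (−2.38) = +1.63 V and n = 2.
From the Nernst equation, log Q = n(E° − E)/0.0592 = 2·(+1.63 − (+1.674))/0.0592 = −1.486.
The balanced reaction is Zn²⁺(aq) + Mg(s) → Zn(s) + Mg²⁺(aq), so Q = [Mg²⁺(aq)] / [Zn²⁺(aq)].
Substituting the known concentrations and solving, log [Zn²⁺(aq)] = −1.137 and [Zn²⁺(aq)] = 0.073 M.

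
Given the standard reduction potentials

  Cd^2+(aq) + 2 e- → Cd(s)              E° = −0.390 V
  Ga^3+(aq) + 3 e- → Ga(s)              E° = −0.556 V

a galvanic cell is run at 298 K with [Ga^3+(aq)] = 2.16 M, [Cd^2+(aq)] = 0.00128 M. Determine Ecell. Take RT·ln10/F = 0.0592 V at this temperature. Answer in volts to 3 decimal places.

Cd²⁺/Cd is reduced (cathode, E° = −0.390 V) and Ga³⁺/Ga is oxidized (anode).
E°cell = E°cat − E°an = −0.390 − (−0.556) = +0.166 V; n = 6.
The balanced reaction is 3 Cd^2+(aq) + 2 Ga(s) → 3 Cd(s) + 2 Ga^3+(aq), so Q = [Ga^3+(aq)]^2 / [Cd^2+(aq)]^3 = 2.22×10^9 and log Q = 9.347.
By the Nernst equation, E = +0.166 − (0.0592/6)·(9.347) = +0.074 V.

+0.074 V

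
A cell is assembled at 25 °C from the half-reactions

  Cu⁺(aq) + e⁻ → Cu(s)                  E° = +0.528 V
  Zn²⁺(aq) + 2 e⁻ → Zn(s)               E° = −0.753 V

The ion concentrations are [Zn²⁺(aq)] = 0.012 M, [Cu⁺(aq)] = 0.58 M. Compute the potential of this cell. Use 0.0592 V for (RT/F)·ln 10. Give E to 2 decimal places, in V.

+1.32 V

The Cu⁺/Cu couple has the more positive E°, so it is the cathode; Zn²⁺/Zn is the anode.
The standard potential is +0.528 − (−0.753) = +1.281 V and the balanced reaction transfers n = 2 electrons.
Balancing gives 2 Cu⁺(aq) + Zn(s) → 2 Cu(s) + Zn²⁺(aq); hence Q = [Zn²⁺(aq)] / [Cu⁺(aq)]^2 = 0.0357 (log Q = −1.448).
E = E° − (0.0592/n)·log Q = +1.281 − (0.0592/2)(−1.448) = +1.32 V.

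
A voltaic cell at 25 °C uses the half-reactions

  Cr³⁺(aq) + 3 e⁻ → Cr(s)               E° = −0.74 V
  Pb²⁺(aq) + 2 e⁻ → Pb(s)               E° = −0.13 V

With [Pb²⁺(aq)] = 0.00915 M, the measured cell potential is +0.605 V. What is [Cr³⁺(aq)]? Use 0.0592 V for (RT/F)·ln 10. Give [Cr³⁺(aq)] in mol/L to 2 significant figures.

With Pb²⁺/Pb at the cathode and Cr³⁺/Cr at the anode, E°cell = −0.13 − (−0.74) = +0.61 V (n = 6).
From the Nernst equation, log Q = n(E° − E)/0.0592 = 6·(+0.61 − (+0.605))/0.0592 = 0.507.
Balancing electrons gives 3 Pb²⁺(aq) + 2 Cr(s) → 3 Pb(s) + 2 Cr³⁺(aq); thus Q = [Cr³⁺(aq)]^2 / [Pb²⁺(aq)]^3.
Isolating [Cr³⁺(aq)] in Q = 10^{0.507} yields log [Cr³⁺(aq)] = −2.804, i.e. 0.0016 M.

0.0016 M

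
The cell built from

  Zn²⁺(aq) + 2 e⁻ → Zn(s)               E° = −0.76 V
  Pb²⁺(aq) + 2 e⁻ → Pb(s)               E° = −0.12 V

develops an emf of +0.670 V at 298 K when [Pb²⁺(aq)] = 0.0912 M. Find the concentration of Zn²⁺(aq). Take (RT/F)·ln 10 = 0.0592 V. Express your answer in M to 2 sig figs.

The Pb²⁺/Pb couple has the larger reduction potential, so it is the cathode: E°cell = −0.12 − (−0.76) = +0.64 V and n = 2.
From the Nernst equation, log Q = n(E° − E)/0.0592 = 2·(+0.64 − (+0.670))/0.0592 = −1.014.
Balancing electrons gives Pb²⁺(aq) + Zn(s) → Pb(s) + Zn²⁺(aq); thus Q = [Zn²⁺(aq)] / [Pb²⁺(aq)].
Solving for the unknown gives log [Zn²⁺(aq)] = −2.054, so [Zn²⁺(aq)] ≈ 0.0088 M.

0.0088 M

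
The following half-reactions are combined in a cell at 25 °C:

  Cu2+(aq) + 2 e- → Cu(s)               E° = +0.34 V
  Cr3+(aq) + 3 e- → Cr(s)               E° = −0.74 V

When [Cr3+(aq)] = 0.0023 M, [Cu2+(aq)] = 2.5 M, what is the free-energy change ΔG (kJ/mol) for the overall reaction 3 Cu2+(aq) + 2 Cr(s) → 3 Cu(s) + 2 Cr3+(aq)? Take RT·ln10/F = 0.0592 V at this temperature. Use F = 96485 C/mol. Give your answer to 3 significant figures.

The standard cell potential is +0.34 − (−0.74) = +1.08 V, with n = 6 electrons in the balanced equation.
Q = [Cr3+(aq)]^2 / [Cu2+(aq)]^3 = 3.39×10^−7, so log Q = −6.470 and E = +1.08 − (0.0592/6)(−6.470) = +1.1438 V.
Then ΔG = −nFE = −6 × 96485 × +1.1438 J/mol = −662 kJ/mol.

−662 kJ/mol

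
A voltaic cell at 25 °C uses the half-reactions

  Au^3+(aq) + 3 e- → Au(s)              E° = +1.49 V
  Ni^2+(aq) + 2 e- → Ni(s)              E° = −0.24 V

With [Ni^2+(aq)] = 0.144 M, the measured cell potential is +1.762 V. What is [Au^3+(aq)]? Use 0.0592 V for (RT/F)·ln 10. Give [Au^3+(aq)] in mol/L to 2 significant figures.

2.3 M

Au³⁺/Au is the cathode (higher E°); E°cell = +1.49 − (−0.24) = +1.73 V with n = 6.
Rearranging E = E° − (0.0592/n)·log Q gives log Q = 6(+1.73 − (+1.762))/0.0592 = −3.243.
Balancing electrons gives 2 Au^3+(aq) + 3 Ni(s) → 2 Au(s) + 3 Ni^2+(aq); thus Q = [Ni^2+(aq)]^3 / [Au^3+(aq)]^2.
Isolating [Au^3+(aq)] in Q = 10^{−3.243} yields log [Au^3+(aq)] = 0.359, i.e. 2.3 M.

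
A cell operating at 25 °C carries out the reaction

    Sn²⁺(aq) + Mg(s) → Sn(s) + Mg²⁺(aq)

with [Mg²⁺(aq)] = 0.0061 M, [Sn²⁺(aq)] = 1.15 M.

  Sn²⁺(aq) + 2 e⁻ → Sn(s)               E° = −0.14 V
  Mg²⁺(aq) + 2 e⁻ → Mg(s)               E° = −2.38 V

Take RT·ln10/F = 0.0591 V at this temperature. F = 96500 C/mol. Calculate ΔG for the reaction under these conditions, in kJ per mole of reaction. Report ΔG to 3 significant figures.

−445 kJ/mol

E°cell = −0.14 − (−2.38) = +2.24 V; the balanced reaction transfers n = 2 electrons.
Here Q = [Mg²⁺(aq)] / [Sn²⁺(aq)] = 0.0053 (log Q = −2.275), giving E = +2.24 − (0.0591/2)·(−2.275) = +2.3072 V.
ΔG = −nFE = −(2)(96500)(+2.3072) J/mol = −445 kJ/mol.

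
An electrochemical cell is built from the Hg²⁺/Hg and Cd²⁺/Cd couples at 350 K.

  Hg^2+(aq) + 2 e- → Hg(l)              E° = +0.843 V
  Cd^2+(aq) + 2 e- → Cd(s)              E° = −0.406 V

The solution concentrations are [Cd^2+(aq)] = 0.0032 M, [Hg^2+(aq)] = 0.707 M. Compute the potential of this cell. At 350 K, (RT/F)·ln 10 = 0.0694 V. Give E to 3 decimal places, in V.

+1.330 V

Since E°(Hg²⁺/Hg) > E°(Cd²⁺/Cd), Hg²⁺/Hg serves as the cathode.
E°cell = E°cat − E°an = +0.843 − (−0.406) = +1.249 V; n = 2.
Balancing gives Hg^2+(aq) + Cd(s) → Hg(l) + Cd^2+(aq); hence Q = [Cd^2+(aq)] / [Hg^2+(aq)] = 0.00453 (log Q = −2.344).
Applying E = E° − (RT ln10/nF)·log Q gives +1.249 − (0.0694/2)(−2.344) = +1.330 V.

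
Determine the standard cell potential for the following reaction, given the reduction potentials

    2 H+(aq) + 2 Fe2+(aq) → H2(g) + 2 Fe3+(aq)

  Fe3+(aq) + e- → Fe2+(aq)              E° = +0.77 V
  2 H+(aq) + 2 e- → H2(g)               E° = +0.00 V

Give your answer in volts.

In the reaction as written, H+(aq) is reduced (cathode) and Fe3+(aq) is produced by oxidation at the anode.
E°cell = E°(cathode) − E°(anode) = +0.00 − (+0.77) = −0.77 V.

−0.77 V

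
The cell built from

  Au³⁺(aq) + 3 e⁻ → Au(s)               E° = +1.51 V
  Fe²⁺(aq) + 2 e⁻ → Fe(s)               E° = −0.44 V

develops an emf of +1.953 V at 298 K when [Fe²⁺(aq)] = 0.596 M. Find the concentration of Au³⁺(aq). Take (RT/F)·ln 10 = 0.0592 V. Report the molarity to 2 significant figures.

0.65 M

Au³⁺/Au is the cathode (higher E°); E°cell = +1.51 − (−0.44) = +1.95 V with n = 6.
Since E = E° − (0.0592/n)·log Q, log Q = n(E° − E)/0.0592 = −0.304.
The balanced reaction is 2 Au³⁺(aq) + 3 Fe(s) → 2 Au(s) + 3 Fe²⁺(aq), so Q = [Fe²⁺(aq)]^3 / [Au³⁺(aq)]^2.
Isolating [Au³⁺(aq)] in Q = 10^{−0.304} yields log [Au³⁺(aq)] = −0.185, i.e. 0.65 M.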